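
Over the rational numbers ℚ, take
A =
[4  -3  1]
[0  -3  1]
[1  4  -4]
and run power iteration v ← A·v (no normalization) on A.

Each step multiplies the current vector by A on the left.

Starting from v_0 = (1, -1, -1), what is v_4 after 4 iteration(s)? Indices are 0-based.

v_4 = (288, -116, 365)

v_0 = (1, -1, -1).
v_1 = A·v_0 = (6, 2, 1).
v_2 = A·v_1 = (19, -5, 10).
v_3 = A·v_2 = (101, 25, -41).
v_4 = A·v_3 = (288, -116, 365).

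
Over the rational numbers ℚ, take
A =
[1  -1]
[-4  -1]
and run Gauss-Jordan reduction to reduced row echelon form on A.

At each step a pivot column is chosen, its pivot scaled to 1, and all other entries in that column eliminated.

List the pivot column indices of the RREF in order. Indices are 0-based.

[1] R0 /= 1  ⇒  (1, -1)
     R1 -= -4·R0  ⇒  (0, -5)
[2] R1 /= -5  ⇒  (0, 1)
     R0 -= -1·R1  ⇒  (1, 0)

pivot columns: 0, 1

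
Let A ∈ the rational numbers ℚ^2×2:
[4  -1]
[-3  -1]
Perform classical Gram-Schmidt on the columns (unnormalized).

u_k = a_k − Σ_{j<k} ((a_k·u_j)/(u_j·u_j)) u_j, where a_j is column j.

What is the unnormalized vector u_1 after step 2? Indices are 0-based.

Step 1: u_0 = a_0 = (4, -3).
Step 2: u_1 = a_1 − (-1/25)·u_0 = (-21/25, -28/25).

u_1 = (-21/25, -28/25)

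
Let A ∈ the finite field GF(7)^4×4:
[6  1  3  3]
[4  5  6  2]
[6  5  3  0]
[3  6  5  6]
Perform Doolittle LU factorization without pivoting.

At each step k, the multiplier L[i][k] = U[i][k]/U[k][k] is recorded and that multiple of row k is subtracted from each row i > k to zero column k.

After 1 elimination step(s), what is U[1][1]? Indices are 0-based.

U[1][1] = 2

Step 1: pivot at (0,0) is 6.
  row1 ← row1 − (3)·row0  ⇒  L[1][0]=3, U row1=(0, 2, 4, 0)
  row2 ← row2 − (1)·row0  ⇒  L[2][0]=1, U row2=(0, 4, 0, 4)
  row3 ← row3 − (4)·row0  ⇒  L[3][0]=4, U row3=(0, 2, 0, 1)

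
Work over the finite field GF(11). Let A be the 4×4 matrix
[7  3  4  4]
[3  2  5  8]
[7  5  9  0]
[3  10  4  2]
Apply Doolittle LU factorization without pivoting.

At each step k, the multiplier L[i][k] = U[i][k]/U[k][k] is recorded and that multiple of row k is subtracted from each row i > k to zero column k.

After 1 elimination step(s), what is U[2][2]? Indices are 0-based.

[col 0] pivot 7
  R1 -= 2*R0 → (0, 7, 8, 0)  (L[1][0] := 2)
  R2 -= 1*R0 → (0, 2, 5, 7)  (L[2][0] := 1)
  R3 -= 2*R0 → (0, 4, 7, 5)  (L[3][0] := 2)

U[2][2] = 5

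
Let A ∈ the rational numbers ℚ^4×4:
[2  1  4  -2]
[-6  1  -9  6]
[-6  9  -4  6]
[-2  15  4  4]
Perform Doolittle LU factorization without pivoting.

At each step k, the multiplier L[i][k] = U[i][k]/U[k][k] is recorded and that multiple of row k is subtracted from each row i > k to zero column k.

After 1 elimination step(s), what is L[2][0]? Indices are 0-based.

k=0: U[0][0]=2
  eliminate (1,0): mult=-3, new row 1: (0, 4, 3, 0); set L[1][0]=-3
  eliminate (2,0): mult=-3, new row 2: (0, 12, 8, 0); set L[2][0]=-3
  eliminate (3,0): mult=-1, new row 3: (0, 16, 8, 2); set L[3][0]=-1

L[2][0] = -3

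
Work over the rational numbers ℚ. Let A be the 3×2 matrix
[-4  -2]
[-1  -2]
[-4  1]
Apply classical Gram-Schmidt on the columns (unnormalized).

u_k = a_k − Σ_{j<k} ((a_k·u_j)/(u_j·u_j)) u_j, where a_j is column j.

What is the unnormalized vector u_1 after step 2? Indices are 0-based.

Step 1: u_0 = a_0 = (-4, -1, -4).
Step 2: u_1 = a_1 − (2/11)·u_0 = (-14/11, -20/11, 19/11).

u_1 = (-14/11, -20/11, 19/11)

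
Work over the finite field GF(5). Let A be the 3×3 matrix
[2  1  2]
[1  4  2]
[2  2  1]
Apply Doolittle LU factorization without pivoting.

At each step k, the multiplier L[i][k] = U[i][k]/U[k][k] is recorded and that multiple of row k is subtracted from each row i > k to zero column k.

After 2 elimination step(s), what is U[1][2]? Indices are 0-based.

k=0: U[0][0]=2
  eliminate (1,0): mult=3, new row 1: (0, 1, 1); set L[1][0]=3
  eliminate (2,0): mult=1, new row 2: (0, 1, 4); set L[2][0]=1
k=1: U[1][1]=1
  eliminate (2,1): mult=1, new row 2: (0, 0, 3); set L[2][1]=1

U[1][2] = 1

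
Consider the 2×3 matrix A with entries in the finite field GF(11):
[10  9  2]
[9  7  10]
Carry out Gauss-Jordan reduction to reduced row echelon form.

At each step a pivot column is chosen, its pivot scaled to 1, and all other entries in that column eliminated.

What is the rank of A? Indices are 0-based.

[1] R0 /= 10  ⇒  (1, 2, 9)
     R1 -= 9·R0  ⇒  (0, 0, 6)
column 1 empty below row 1
[2] R1 /= 6  ⇒  (0, 0, 1)
     R0 -= 9·R1  ⇒  (1, 2, 0)

rank = 2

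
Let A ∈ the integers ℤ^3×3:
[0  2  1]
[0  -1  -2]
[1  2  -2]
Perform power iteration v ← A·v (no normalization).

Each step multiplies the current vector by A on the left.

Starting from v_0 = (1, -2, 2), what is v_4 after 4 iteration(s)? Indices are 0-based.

v_4 = (-59, 22, -34)

v_0 = (1, -2, 2).
v_1 = A·v_0 = (-2, -2, -7).
v_2 = A·v_1 = (-11, 16, 8).
v_3 = A·v_2 = (40, -32, 5).
v_4 = A·v_3 = (-59, 22, -34).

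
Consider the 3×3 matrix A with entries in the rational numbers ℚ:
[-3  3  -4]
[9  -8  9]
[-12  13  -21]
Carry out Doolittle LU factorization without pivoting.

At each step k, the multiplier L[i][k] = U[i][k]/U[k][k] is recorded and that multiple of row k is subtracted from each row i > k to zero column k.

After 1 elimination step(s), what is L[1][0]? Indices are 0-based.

[col 0] pivot -3
  R1 -= -3*R0 → (0, 1, -3)  (L[1][0] := -3)
  R2 -= 4*R0 → (0, 1, -5)  (L[2][0] := 4)

L[1][0] = -3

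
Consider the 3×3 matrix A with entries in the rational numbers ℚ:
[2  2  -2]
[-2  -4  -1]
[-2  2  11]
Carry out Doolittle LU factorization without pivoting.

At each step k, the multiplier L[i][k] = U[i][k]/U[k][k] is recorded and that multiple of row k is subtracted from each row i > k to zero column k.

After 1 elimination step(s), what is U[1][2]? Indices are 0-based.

Step 1: pivot at (0,0) is 2.
  row1 ← row1 − (-1)·row0  ⇒  L[1][0]=-1, U row1=(0, -2, -3)
  row2 ← row2 − (-1)·row0  ⇒  L[2][0]=-1, U row2=(0, 4, 9)

U[1][2] = -3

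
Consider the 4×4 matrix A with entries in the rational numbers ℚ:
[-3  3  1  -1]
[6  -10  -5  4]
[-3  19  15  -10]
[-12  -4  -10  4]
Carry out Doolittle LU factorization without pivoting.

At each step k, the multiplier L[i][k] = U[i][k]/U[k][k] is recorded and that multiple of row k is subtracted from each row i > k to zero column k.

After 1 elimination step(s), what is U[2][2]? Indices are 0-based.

k=0: U[0][0]=-3
  eliminate (1,0): mult=-2, new row 1: (0, -4, -3, 2); set L[1][0]=-2
  eliminate (2,0): mult=1, new row 2: (0, 16, 14, -9); set L[2][0]=1
  eliminate (3,0): mult=4, new row 3: (0, -16, -14, 8); set L[3][0]=4

U[2][2] = 14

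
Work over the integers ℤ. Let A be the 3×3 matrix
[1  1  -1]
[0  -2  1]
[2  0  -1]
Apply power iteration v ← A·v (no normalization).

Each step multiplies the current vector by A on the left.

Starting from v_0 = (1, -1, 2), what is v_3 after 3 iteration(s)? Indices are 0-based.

v_0 = (1, -1, 2).
v_1 = A·v_0 = (-2, 4, 0).
v_2 = A·v_1 = (2, -8, -4).
v_3 = A·v_2 = (-2, 12, 8).

v_3 = (-2, 12, 8)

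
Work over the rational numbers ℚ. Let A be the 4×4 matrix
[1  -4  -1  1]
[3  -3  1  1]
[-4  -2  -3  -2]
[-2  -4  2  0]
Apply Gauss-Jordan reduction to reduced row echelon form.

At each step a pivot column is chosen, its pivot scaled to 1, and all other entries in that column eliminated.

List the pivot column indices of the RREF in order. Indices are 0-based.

[1] R0 /= 1  ⇒  (1, -4, -1, 1)
     R1 -= 3·R0  ⇒  (0, 9, 4, -2)
     R2 -= -4·R0  ⇒  (0, -18, -7, 2)
     R3 -= -2·R0  ⇒  (0, -12, 0, 2)
[2] R1 /= 9  ⇒  (0, 1, 4/9, -2/9)
     R0 -= -4·R1  ⇒  (1, 0, 7/9, 1/9)
     R2 -= -18·R1  ⇒  (0, 0, 1, -2)
     R3 -= -12·R1  ⇒  (0, 0, 16/3, -2/3)
[3] R2 /= 1  ⇒  (0, 0, 1, -2)
     R0 -= 7/9·R2  ⇒  (1, 0, 0, 5/3)
     R1 -= 4/9·R2  ⇒  (0, 1, 0, 2/3)
     R3 -= 16/3·R2  ⇒  (0, 0, 0, 10)
[4] R3 /= 10  ⇒  (0, 0, 0, 1)
     R0 -= 5/3·R3  ⇒  (1, 0, 0, 0)
     R1 -= 2/3·R3  ⇒  (0, 1, 0, 0)
     R2 -= -2·R3  ⇒  (0, 0, 1, 0)

pivot columns: 0, 1, 2, 3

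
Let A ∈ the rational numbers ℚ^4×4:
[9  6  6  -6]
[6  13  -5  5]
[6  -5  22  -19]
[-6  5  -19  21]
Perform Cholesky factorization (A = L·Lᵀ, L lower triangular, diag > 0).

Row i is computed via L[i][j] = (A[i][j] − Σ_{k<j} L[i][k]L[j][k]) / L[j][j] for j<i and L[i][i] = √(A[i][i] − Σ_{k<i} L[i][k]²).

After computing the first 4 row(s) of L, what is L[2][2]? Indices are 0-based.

L[2][2] = 3

Step 1: L[0][0] = √(9) = 3.
  L[1][0] = (6) / L[0][0] = 2.
Step 2: L[1][1] = √(9) = 3.
  L[2][0] = (6) / L[0][0] = 2.
  L[2][1] = (-9) / L[1][1] = -3.
Step 3: L[2][2] = √(9) = 3.
  L[3][0] = (-6) / L[0][0] = -2.
  L[3][1] = (9) / L[1][1] = 3.
  L[3][2] = (-6) / L[2][2] = -2.
Step 4: L[3][3] = √(4) = 2.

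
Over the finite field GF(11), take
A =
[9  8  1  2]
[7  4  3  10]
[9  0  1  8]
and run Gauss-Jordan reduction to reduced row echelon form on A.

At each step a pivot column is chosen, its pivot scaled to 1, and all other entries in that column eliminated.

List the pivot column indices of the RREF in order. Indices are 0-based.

step 1: normalize row 0 (÷9) = (1, 7, 5, 10)
  row 1: subtract 7×row0 = (0, 10, 1, 6)
  row 2: subtract 9×row0 = (0, 3, 0, 6)
step 2: normalize row 1 (÷10) = (0, 1, 10, 5)
  row 0: subtract 7×row1 = (1, 0, 1, 8)
  row 2: subtract 3×row1 = (0, 0, 3, 2)
step 3: normalize row 2 (÷3) = (0, 0, 1, 8)
  row 0: subtract 1×row2 = (1, 0, 0, 0)
  row 1: subtract 10×row2 = (0, 1, 0, 2)

pivot columns: 0, 1, 2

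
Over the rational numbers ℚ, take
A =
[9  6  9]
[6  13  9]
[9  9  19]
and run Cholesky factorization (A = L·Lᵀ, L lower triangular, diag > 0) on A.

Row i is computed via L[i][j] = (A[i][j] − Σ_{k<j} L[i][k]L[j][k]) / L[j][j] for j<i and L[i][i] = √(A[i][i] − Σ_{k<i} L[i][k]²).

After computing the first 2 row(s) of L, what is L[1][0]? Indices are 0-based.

Step 1: L[0][0] = √(9) = 3.
  L[1][0] = (6) / L[0][0] = 2.
Step 2: L[1][1] = √(9) = 3.

L[1][0] = 2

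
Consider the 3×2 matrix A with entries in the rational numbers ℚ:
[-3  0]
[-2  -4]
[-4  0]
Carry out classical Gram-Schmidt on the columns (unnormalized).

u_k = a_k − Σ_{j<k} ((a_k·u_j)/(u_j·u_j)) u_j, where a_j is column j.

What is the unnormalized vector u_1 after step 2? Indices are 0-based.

Step 1: u_0 = a_0 = (-3, -2, -4).
Step 2: u_1 = a_1 − (8/29)·u_0 = (24/29, -100/29, 32/29).

u_1 = (24/29, -100/29, 32/29)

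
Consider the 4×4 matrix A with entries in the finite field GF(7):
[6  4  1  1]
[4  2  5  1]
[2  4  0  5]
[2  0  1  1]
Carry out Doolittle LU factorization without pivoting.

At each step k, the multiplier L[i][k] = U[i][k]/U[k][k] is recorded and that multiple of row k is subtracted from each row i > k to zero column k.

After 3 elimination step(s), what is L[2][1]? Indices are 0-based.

k=0: U[0][0]=6
  eliminate (1,0): mult=3, new row 1: (0, 4, 2, 5); set L[1][0]=3
  eliminate (2,0): mult=5, new row 2: (0, 5, 2, 0); set L[2][0]=5
  eliminate (3,0): mult=5, new row 3: (0, 1, 3, 3); set L[3][0]=5
k=1: U[1][1]=4
  eliminate (2,1): mult=3, new row 2: (0, 0, 3, 6); set L[2][1]=3
  eliminate (3,1): mult=2, new row 3: (0, 0, 6, 0); set L[3][1]=2
k=2: U[2][2]=3
  eliminate (3,2): mult=2, new row 3: (0, 0, 0, 2); set L[3][2]=2

L[2][1] = 3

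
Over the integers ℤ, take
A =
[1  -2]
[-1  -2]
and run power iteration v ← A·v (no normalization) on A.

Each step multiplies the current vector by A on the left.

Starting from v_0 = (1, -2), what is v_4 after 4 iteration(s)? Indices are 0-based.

v_0 = (1, -2).
v_1 = A·v_0 = (5, 3).
v_2 = A·v_1 = (-1, -11).
v_3 = A·v_2 = (21, 23).
v_4 = A·v_3 = (-25, -67).

v_4 = (-25, -67)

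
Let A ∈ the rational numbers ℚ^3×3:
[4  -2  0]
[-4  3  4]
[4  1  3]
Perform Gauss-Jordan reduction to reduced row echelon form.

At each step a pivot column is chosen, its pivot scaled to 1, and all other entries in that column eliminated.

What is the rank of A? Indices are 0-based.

pivot(0,0)=4: scale R0 → (1, -1/2, 0)
  clear (1,0): R1 −= (-4)R0 → (0, 1, 4)
  clear (2,0): R2 −= (4)R0 → (0, 3, 3)
pivot(1,1)=1: scale R1 → (0, 1, 4)
  clear (0,1): R0 −= (-1/2)R1 → (1, 0, 2)
  clear (2,1): R2 −= (3)R1 → (0, 0, -9)
pivot(2,2)=-9: scale R2 → (0, 0, 1)
  clear (0,2): R0 −= (2)R2 → (1, 0, 0)
  clear (1,2): R1 −= (4)R2 → (0, 1, 0)

rank = 3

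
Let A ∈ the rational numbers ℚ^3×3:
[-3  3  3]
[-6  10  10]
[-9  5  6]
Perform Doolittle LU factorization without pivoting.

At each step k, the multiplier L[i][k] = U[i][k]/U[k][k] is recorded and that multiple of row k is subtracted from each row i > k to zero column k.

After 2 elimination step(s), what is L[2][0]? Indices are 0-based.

L[2][0] = 3

[col 0] pivot -3
  R1 -= 2*R0 → (0, 4, 4)  (L[1][0] := 2)
  R2 -= 3*R0 → (0, -4, -3)  (L[2][0] := 3)
[col 1] pivot 4
  R2 -= -1*R1 → (0, 0, 1)  (L[2][1] := -1)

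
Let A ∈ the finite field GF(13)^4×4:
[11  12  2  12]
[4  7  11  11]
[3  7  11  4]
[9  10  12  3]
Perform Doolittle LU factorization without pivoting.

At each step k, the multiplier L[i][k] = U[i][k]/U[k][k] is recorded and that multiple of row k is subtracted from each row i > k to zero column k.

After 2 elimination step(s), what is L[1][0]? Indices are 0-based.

[col 0] pivot 11
  R1 -= 11*R0 → (0, 5, 2, 9)  (L[1][0] := 11)
  R2 -= 5*R0 → (0, 12, 1, 9)  (L[2][0] := 5)
  R3 -= 2*R0 → (0, 12, 8, 5)  (L[3][0] := 2)
[col 1] pivot 5
  R2 -= 5*R1 → (0, 0, 4, 3)  (L[2][1] := 5)
  R3 -= 5*R1 → (0, 0, 11, 12)  (L[3][1] := 5)

L[1][0] = 11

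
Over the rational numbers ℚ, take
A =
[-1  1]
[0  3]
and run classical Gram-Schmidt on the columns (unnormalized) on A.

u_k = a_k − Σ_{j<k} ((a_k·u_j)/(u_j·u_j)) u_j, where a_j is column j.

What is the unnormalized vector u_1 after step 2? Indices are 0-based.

u_1 = (0, 3)

Step 1: u_0 = a_0 = (-1, 0).
Step 2: u_1 = a_1 − (-1)·u_0 = (0, 3).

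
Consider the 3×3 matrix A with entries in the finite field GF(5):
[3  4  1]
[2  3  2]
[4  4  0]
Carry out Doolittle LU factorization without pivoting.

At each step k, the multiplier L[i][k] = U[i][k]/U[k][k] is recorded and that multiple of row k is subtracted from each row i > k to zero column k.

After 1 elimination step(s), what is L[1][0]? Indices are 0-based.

L[1][0] = 4

k=0: U[0][0]=3
  eliminate (1,0): mult=4, new row 1: (0, 2, 3); set L[1][0]=4
  eliminate (2,0): mult=3, new row 2: (0, 2, 2); set L[2][0]=3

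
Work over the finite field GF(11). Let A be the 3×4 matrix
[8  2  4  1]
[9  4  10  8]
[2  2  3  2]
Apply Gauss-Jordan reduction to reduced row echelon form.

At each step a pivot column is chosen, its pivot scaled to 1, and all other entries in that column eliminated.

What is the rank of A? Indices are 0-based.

rank = 3

[1] R0 /= 8  ⇒  (1, 3, 6, 7)
     R1 -= 9·R0  ⇒  (0, 10, 0, 0)
     R2 -= 2·R0  ⇒  (0, 7, 2, 10)
[2] R1 /= 10  ⇒  (0, 1, 0, 0)
     R0 -= 3·R1  ⇒  (1, 0, 6, 7)
     R2 -= 7·R1  ⇒  (0, 0, 2, 10)
[3] R2 /= 2  ⇒  (0, 0, 1, 5)
     R0 -= 6·R2  ⇒  (1, 0, 0, 10)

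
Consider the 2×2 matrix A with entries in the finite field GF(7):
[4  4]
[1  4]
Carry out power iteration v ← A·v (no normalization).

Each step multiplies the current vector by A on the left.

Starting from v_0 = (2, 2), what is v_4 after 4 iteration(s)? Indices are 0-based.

v_4 = (1, 6)

v_0 = (2, 2).
v_1 = A·v_0 = (2, 3).
v_2 = A·v_1 = (6, 0).
v_3 = A·v_2 = (3, 6).
v_4 = A·v_3 = (1, 6).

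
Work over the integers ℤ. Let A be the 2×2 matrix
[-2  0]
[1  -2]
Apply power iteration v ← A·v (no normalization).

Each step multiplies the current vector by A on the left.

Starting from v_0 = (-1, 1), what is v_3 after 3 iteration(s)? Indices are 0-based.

v_0 = (-1, 1).
v_1 = A·v_0 = (2, -3).
v_2 = A·v_1 = (-4, 8).
v_3 = A·v_2 = (8, -20).

v_3 = (8, -20)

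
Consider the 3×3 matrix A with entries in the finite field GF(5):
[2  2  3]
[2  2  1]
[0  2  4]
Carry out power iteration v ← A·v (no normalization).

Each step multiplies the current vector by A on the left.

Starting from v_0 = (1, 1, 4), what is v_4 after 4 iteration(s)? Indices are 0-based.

v_4 = (0, 2, 4)

v_0 = (1, 1, 4).
v_1 = A·v_0 = (1, 3, 3).
v_2 = A·v_1 = (2, 1, 3).
v_3 = A·v_2 = (0, 4, 4).
v_4 = A·v_3 = (0, 2, 4).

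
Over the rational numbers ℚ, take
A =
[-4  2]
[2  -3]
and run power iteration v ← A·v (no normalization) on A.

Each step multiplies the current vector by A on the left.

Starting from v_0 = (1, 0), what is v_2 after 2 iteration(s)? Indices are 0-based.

v_0 = (1, 0).
v_1 = A·v_0 = (-4, 2).
v_2 = A·v_1 = (20, -14).

v_2 = (20, -14)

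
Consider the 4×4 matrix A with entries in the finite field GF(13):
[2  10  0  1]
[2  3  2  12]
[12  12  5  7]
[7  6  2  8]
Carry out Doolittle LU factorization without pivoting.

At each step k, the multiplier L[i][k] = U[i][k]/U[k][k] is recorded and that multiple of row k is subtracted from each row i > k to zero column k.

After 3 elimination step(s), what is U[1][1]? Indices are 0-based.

U[1][1] = 6

[col 0] pivot 2
  R1 -= 1*R0 → (0, 6, 2, 11)  (L[1][0] := 1)
  R2 -= 6*R0 → (0, 4, 5, 1)  (L[2][0] := 6)
  R3 -= 10*R0 → (0, 10, 2, 11)  (L[3][0] := 10)
[col 1] pivot 6
  R2 -= 5*R1 → (0, 0, 8, 11)  (L[2][1] := 5)
  R3 -= 6*R1 → (0, 0, 3, 10)  (L[3][1] := 6)
[col 2] pivot 8
  R3 -= 2*R2 → (0, 0, 0, 1)  (L[3][2] := 2)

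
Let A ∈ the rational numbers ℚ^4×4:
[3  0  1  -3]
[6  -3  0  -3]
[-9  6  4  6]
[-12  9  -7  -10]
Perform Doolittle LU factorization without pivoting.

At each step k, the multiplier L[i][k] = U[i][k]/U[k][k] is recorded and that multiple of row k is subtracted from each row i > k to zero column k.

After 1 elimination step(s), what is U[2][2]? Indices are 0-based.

Step 1: pivot at (0,0) is 3.
  row1 ← row1 − (2)·row0  ⇒  L[1][0]=2, U row1=(0, -3, -2, 3)
  row2 ← row2 − (-3)·row0  ⇒  L[2][0]=-3, U row2=(0, 6, 7, -3)
  row3 ← row3 − (-4)·row0  ⇒  L[3][0]=-4, U row3=(0, 9, -3, -22)

U[2][2] = 7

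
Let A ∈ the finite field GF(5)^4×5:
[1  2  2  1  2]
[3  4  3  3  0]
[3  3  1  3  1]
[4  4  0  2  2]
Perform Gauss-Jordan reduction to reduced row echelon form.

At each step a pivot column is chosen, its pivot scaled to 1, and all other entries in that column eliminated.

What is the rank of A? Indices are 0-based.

rank = 4

[1] R0 /= 1  ⇒  (1, 2, 2, 1, 2)
     R1 -= 3·R0  ⇒  (0, 3, 2, 0, 4)
     R2 -= 3·R0  ⇒  (0, 2, 0, 0, 0)
     R3 -= 4·R0  ⇒  (0, 1, 2, 3, 4)
[2] R1 /= 3  ⇒  (0, 1, 4, 0, 3)
     R0 -= 2·R1  ⇒  (1, 0, 4, 1, 1)
     R2 -= 2·R1  ⇒  (0, 0, 2, 0, 4)
     R3 -= 1·R1  ⇒  (0, 0, 3, 3, 1)
[3] R2 /= 2  ⇒  (0, 0, 1, 0, 2)
     R0 -= 4·R2  ⇒  (1, 0, 0, 1, 3)
     R1 -= 4·R2  ⇒  (0, 1, 0, 0, 0)
     R3 -= 3·R2  ⇒  (0, 0, 0, 3, 0)
[4] R3 /= 3  ⇒  (0, 0, 0, 1, 0)
     R0 -= 1·R3  ⇒  (1, 0, 0, 0, 3)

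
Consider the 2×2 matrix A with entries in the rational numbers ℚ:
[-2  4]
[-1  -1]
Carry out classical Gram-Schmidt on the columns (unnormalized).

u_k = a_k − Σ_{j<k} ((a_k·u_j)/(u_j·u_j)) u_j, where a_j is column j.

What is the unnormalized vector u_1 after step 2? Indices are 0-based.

u_1 = (6/5, -12/5)

Step 1: u_0 = a_0 = (-2, -1).
Step 2: u_1 = a_1 − (-7/5)·u_0 = (6/5, -12/5).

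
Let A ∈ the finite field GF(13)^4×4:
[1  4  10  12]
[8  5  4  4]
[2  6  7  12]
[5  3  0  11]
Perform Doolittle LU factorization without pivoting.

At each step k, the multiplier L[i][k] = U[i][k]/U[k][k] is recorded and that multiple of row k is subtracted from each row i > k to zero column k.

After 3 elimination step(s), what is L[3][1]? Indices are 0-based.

L[3][1] = 4

Step 1: pivot at (0,0) is 1.
  row1 ← row1 − (8)·row0  ⇒  L[1][0]=8, U row1=(0, 12, 2, 12)
  row2 ← row2 − (2)·row0  ⇒  L[2][0]=2, U row2=(0, 11, 0, 1)
  row3 ← row3 − (5)·row0  ⇒  L[3][0]=5, U row3=(0, 9, 2, 3)
Step 2: pivot at (1,1) is 12.
  row2 ← row2 − (2)·row1  ⇒  L[2][1]=2, U row2=(0, 0, 9, 3)
  row3 ← row3 − (4)·row1  ⇒  L[3][1]=4, U row3=(0, 0, 7, 7)
Step 3: pivot at (2,2) is 9.
  row3 ← row3 − (8)·row2  ⇒  L[3][2]=8, U row3=(0, 0, 0, 9)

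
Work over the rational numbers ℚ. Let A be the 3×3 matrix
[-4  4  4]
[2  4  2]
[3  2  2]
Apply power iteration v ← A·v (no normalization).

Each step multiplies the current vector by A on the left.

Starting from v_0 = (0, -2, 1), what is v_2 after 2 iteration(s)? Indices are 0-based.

v_0 = (0, -2, 1).
v_1 = A·v_0 = (-4, -6, -2).
v_2 = A·v_1 = (-16, -36, -28).

v_2 = (-16, -36, -28)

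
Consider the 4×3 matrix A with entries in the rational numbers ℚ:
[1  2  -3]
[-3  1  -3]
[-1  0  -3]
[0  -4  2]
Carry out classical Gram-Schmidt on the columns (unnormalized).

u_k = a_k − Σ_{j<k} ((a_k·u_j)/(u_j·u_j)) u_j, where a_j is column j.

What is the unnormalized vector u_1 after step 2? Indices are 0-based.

Step 1: u_0 = a_0 = (1, -3, -1, 0).
Step 2: u_1 = a_1 − (-1/11)·u_0 = (23/11, 8/11, -1/11, -4).

u_1 = (23/11, 8/11, -1/11, -4)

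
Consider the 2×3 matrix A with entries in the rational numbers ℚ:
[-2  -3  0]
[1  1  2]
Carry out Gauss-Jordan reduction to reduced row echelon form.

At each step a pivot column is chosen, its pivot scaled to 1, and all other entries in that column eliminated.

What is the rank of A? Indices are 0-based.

pivot(0,0)=-2: scale R0 → (1, 3/2, 0)
  clear (1,0): R1 −= (1)R0 → (0, -1/2, 2)
pivot(1,1)=-1/2: scale R1 → (0, 1, -4)
  clear (0,1): R0 −= (3/2)R1 → (1, 0, 6)

rank = 2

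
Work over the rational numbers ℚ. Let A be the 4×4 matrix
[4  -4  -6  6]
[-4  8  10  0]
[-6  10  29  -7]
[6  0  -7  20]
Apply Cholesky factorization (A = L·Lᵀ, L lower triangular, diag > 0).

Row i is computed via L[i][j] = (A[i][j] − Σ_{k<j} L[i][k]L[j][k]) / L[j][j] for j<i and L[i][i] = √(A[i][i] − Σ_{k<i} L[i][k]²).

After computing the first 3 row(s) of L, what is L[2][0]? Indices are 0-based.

Step 1: L[0][0] = √(4) = 2.
  L[1][0] = (-4) / L[0][0] = -2.
Step 2: L[1][1] = √(4) = 2.
  L[2][0] = (-6) / L[0][0] = -3.
  L[2][1] = (4) / L[1][1] = 2.
Step 3: L[2][2] = √(16) = 4.

L[2][0] = -3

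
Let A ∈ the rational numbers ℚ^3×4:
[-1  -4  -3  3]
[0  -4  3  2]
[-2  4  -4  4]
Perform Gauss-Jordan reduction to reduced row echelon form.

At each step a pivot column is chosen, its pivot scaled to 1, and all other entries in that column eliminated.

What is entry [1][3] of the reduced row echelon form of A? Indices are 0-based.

M[1][3] = -5/22

[1] R0 /= -1  ⇒  (1, 4, 3, -3)
     R2 -= -2·R0  ⇒  (0, 12, 2, -2)
[2] R1 /= -4  ⇒  (0, 1, -3/4, -1/2)
     R0 -= 4·R1  ⇒  (1, 0, 6, -1)
     R2 -= 12·R1  ⇒  (0, 0, 11, 4)
[3] R2 /= 11  ⇒  (0, 0, 1, 4/11)
     R0 -= 6·R2  ⇒  (1, 0, 0, -35/11)
     R1 -= -3/4·R2  ⇒  (0, 1, 0, -5/22)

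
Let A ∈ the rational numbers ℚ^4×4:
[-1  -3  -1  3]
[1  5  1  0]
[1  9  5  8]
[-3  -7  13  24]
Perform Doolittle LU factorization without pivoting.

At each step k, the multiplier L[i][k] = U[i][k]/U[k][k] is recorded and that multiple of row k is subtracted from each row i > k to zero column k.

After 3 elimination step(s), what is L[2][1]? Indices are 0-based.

[col 0] pivot -1
  R1 -= -1*R0 → (0, 2, 0, 3)  (L[1][0] := -1)
  R2 -= -1*R0 → (0, 6, 4, 11)  (L[2][0] := -1)
  R3 -= 3*R0 → (0, 2, 16, 15)  (L[3][0] := 3)
[col 1] pivot 2
  R2 -= 3*R1 → (0, 0, 4, 2)  (L[2][1] := 3)
  R3 -= 1*R1 → (0, 0, 16, 12)  (L[3][1] := 1)
[col 2] pivot 4
  R3 -= 4*R2 → (0, 0, 0, 4)  (L[3][2] := 4)

L[2][1] = 3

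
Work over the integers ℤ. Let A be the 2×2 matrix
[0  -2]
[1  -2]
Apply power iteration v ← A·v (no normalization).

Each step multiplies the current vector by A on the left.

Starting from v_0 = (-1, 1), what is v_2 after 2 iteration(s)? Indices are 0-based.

v_0 = (-1, 1).
v_1 = A·v_0 = (-2, -3).
v_2 = A·v_1 = (6, 4).

v_2 = (6, 4)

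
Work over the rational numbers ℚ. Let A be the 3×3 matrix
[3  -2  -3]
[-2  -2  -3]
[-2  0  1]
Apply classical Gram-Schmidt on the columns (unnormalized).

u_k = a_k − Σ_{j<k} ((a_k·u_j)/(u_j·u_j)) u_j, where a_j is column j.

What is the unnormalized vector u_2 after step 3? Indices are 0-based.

Step 1: u_0 = a_0 = (3, -2, -2).
Step 2: u_1 = a_1 − (-2/17)·u_0 = (-28/17, -38/17, -4/17).
Step 3: u_2 = a_2 − (-5/17)·u_0 − (97/66)·u_1 = (10/33, -10/33, 25/33).

u_2 = (10/33, -10/33, 25/33)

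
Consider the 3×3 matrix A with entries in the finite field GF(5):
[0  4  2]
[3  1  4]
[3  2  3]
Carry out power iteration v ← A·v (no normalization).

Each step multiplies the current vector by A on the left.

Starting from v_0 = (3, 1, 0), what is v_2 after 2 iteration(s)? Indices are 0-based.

v_2 = (2, 1, 0)

v_0 = (3, 1, 0).
v_1 = A·v_0 = (4, 0, 1).
v_2 = A·v_1 = (2, 1, 0).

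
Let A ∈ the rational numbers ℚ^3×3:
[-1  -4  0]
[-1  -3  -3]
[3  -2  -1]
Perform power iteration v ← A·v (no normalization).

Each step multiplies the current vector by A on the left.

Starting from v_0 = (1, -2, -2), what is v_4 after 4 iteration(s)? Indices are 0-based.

v_0 = (1, -2, -2).
v_1 = A·v_0 = (7, 11, 9).
v_2 = A·v_1 = (-51, -67, -10).
v_3 = A·v_2 = (319, 282, -9).
v_4 = A·v_3 = (-1447, -1138, 402).

v_4 = (-1447, -1138, 402)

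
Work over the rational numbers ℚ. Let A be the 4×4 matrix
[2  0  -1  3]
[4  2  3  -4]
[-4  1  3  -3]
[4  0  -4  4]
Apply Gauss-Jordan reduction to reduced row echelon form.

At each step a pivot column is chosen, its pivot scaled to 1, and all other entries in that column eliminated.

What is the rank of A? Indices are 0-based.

step 1: normalize row 0 (÷2) = (1, 0, -1/2, 3/2)
  row 1: subtract 4×row0 = (0, 2, 5, -10)
  row 2: subtract -4×row0 = (0, 1, 1, 3)
  row 3: subtract 4×row0 = (0, 0, -2, -2)
step 2: normalize row 1 (÷2) = (0, 1, 5/2, -5)
  row 2: subtract 1×row1 = (0, 0, -3/2, 8)
step 3: normalize row 2 (÷-3/2) = (0, 0, 1, -16/3)
  row 0: subtract -1/2×row2 = (1, 0, 0, -7/6)
  row 1: subtract 5/2×row2 = (0, 1, 0, 25/3)
  row 3: subtract -2×row2 = (0, 0, 0, -38/3)
step 4: normalize row 3 (÷-38/3) = (0, 0, 0, 1)
  row 0: subtract -7/6×row3 = (1, 0, 0, 0)
  row 1: subtract 25/3×row3 = (0, 1, 0, 0)
  row 2: subtract -16/3×row3 = (0, 0, 1, 0)

rank = 4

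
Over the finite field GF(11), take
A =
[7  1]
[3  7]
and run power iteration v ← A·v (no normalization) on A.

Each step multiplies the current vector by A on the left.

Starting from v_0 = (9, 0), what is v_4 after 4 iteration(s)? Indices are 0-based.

v_4 = (5, 9)

v_0 = (9, 0).
v_1 = A·v_0 = (8, 5).
v_2 = A·v_1 = (6, 4).
v_3 = A·v_2 = (2, 2).
v_4 = A·v_3 = (5, 9).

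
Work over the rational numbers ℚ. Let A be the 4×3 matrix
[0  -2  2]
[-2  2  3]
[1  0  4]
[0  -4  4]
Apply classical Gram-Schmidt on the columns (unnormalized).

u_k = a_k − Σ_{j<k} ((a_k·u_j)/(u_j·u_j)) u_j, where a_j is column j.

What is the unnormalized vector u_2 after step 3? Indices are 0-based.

u_2 = (1/2, 5/2, 5, 1)

Step 1: u_0 = a_0 = (0, -2, 1, 0).
Step 2: u_1 = a_1 − (-4/5)·u_0 = (-2, 2/5, 4/5, -4).
Step 3: u_2 = a_2 − (-2/5)·u_0 − (-3/4)·u_1 = (1/2, 5/2, 5, 1).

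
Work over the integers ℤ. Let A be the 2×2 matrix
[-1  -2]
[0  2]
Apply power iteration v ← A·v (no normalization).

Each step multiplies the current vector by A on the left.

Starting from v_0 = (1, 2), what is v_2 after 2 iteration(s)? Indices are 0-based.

v_2 = (-3, 8)

v_0 = (1, 2).
v_1 = A·v_0 = (-5, 4).
v_2 = A·v_1 = (-3, 8).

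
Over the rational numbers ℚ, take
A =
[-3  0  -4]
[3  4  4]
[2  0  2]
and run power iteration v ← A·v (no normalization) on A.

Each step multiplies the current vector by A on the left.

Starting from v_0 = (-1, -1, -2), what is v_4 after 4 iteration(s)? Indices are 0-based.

v_4 = (31, -795, -22)

v_0 = (-1, -1, -2).
v_1 = A·v_0 = (11, -15, -6).
v_2 = A·v_1 = (-9, -51, 10).
v_3 = A·v_2 = (-13, -191, 2).
v_4 = A·v_3 = (31, -795, -22).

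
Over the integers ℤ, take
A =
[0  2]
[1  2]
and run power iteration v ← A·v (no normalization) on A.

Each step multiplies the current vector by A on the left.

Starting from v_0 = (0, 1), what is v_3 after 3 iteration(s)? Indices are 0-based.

v_3 = (12, 16)

v_0 = (0, 1).
v_1 = A·v_0 = (2, 2).
v_2 = A·v_1 = (4, 6).
v_3 = A·v_2 = (12, 16).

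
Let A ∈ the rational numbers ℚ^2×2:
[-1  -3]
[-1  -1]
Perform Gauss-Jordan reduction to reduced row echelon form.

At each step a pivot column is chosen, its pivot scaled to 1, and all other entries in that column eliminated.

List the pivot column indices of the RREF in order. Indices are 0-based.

[1] R0 /= -1  ⇒  (1, 3)
     R1 -= -1·R0  ⇒  (0, 2)
[2] R1 /= 2  ⇒  (0, 1)
     R0 -= 3·R1  ⇒  (1, 0)

pivot columns: 0, 1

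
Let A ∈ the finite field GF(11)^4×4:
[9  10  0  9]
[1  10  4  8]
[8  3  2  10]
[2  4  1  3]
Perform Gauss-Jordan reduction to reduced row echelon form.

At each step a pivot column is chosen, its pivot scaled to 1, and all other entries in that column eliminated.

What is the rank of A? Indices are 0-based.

pivot(0,0)=9: scale R0 → (1, 6, 0, 1)
  clear (1,0): R1 −= (1)R0 → (0, 4, 4, 7)
  clear (2,0): R2 −= (8)R0 → (0, 10, 2, 2)
  clear (3,0): R3 −= (2)R0 → (0, 3, 1, 1)
pivot(1,1)=4: scale R1 → (0, 1, 1, 10)
  clear (0,1): R0 −= (6)R1 → (1, 0, 5, 7)
  clear (2,1): R2 −= (10)R1 → (0, 0, 3, 1)
  clear (3,1): R3 −= (3)R1 → (0, 0, 9, 4)
pivot(2,2)=3: scale R2 → (0, 0, 1, 4)
  clear (0,2): R0 −= (5)R2 → (1, 0, 0, 9)
  clear (1,2): R1 −= (1)R2 → (0, 1, 0, 6)
  clear (3,2): R3 −= (9)R2 → (0, 0, 0, 1)
pivot(3,3)=1: scale R3 → (0, 0, 0, 1)
  clear (0,3): R0 −= (9)R3 → (1, 0, 0, 0)
  clear (1,3): R1 −= (6)R3 → (0, 1, 0, 0)
  clear (2,3): R2 −= (4)R3 → (0, 0, 1, 0)

rank = 4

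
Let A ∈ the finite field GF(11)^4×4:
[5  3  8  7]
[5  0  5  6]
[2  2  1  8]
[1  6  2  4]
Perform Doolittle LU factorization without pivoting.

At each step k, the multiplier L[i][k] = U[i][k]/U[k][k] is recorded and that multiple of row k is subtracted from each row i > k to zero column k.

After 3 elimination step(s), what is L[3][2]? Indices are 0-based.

k=0: U[0][0]=5
  eliminate (1,0): mult=1, new row 1: (0, 8, 8, 10); set L[1][0]=1
  eliminate (2,0): mult=7, new row 2: (0, 3, 0, 3); set L[2][0]=7
  eliminate (3,0): mult=9, new row 3: (0, 1, 7, 7); set L[3][0]=9
k=1: U[1][1]=8
  eliminate (2,1): mult=10, new row 2: (0, 0, 8, 2); set L[2][1]=10
  eliminate (3,1): mult=7, new row 3: (0, 0, 6, 3); set L[3][1]=7
k=2: U[2][2]=8
  eliminate (3,2): mult=9, new row 3: (0, 0, 0, 7); set L[3][2]=9

L[3][2] = 9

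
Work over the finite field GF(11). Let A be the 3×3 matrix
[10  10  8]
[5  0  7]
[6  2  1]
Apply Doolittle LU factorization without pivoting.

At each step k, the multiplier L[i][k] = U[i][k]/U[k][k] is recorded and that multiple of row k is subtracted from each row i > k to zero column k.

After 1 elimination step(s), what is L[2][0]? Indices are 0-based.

L[2][0] = 5

[col 0] pivot 10
  R1 -= 6*R0 → (0, 6, 3)  (L[1][0] := 6)
  R2 -= 5*R0 → (0, 7, 5)  (L[2][0] := 5)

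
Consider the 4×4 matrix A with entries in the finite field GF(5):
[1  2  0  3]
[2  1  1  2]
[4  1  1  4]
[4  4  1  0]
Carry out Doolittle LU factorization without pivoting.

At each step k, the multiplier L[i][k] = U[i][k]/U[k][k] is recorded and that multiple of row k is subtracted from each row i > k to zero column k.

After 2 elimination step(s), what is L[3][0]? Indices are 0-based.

L[3][0] = 4

Step 1: pivot at (0,0) is 1.
  row1 ← row1 − (2)·row0  ⇒  L[1][0]=2, U row1=(0, 2, 1, 1)
  row2 ← row2 − (4)·row0  ⇒  L[2][0]=4, U row2=(0, 3, 1, 2)
  row3 ← row3 − (4)·row0  ⇒  L[3][0]=4, U row3=(0, 1, 1, 3)
Step 2: pivot at (1,1) is 2.
  row2 ← row2 − (4)·row1  ⇒  L[2][1]=4, U row2=(0, 0, 2, 3)
  row3 ← row3 − (3)·row1  ⇒  L[3][1]=3, U row3=(0, 0, 3, 0)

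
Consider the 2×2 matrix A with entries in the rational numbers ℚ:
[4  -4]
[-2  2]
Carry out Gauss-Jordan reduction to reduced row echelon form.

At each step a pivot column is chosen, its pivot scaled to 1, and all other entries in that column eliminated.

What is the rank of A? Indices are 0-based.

rank = 1

pivot(0,0)=4: scale R0 → (1, -1)
  clear (1,0): R1 −= (-2)R0 → (0, 0)
col 1: no nonzero at/below row 1; advance.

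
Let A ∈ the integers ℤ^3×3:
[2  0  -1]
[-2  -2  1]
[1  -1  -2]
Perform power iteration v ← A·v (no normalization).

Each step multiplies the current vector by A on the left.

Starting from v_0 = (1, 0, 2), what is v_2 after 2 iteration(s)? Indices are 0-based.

v_0 = (1, 0, 2).
v_1 = A·v_0 = (0, 0, -3).
v_2 = A·v_1 = (3, -3, 6).

v_2 = (3, -3, 6)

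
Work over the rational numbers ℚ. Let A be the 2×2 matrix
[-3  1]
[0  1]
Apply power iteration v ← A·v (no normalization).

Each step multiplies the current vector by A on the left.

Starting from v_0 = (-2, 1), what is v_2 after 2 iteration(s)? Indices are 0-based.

v_0 = (-2, 1).
v_1 = A·v_0 = (7, 1).
v_2 = A·v_1 = (-20, 1).

v_2 = (-20, 1)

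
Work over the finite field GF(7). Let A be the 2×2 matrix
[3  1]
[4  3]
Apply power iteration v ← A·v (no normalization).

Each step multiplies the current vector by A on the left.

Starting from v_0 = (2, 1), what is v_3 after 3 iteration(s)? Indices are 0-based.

v_3 = (3, 3)

v_0 = (2, 1).
v_1 = A·v_0 = (0, 4).
v_2 = A·v_1 = (4, 5).
v_3 = A·v_2 = (3, 3).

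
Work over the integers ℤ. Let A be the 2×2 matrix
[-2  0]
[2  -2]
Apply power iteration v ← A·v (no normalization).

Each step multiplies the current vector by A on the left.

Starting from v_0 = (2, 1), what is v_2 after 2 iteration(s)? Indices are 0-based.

v_2 = (8, -12)

v_0 = (2, 1).
v_1 = A·v_0 = (-4, 2).
v_2 = A·v_1 = (8, -12).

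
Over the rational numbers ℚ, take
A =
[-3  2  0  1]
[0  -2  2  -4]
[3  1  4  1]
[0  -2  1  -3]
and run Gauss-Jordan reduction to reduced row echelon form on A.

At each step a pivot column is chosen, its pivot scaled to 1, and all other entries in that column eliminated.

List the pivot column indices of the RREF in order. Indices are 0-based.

[1] R0 /= -3  ⇒  (1, -2/3, 0, -1/3)
     R2 -= 3·R0  ⇒  (0, 3, 4, 2)
[2] R1 /= -2  ⇒  (0, 1, -1, 2)
     R0 -= -2/3·R1  ⇒  (1, 0, -2/3, 1)
     R2 -= 3·R1  ⇒  (0, 0, 7, -4)
     R3 -= -2·R1  ⇒  (0, 0, -1, 1)
[3] R2 /= 7  ⇒  (0, 0, 1, -4/7)
     R0 -= -2/3·R2  ⇒  (1, 0, 0, 13/21)
     R1 -= -1·R2  ⇒  (0, 1, 0, 10/7)
     R3 -= -1·R2  ⇒  (0, 0, 0, 3/7)
[4] R3 /= 3/7  ⇒  (0, 0, 0, 1)
     R0 -= 13/21·R3  ⇒  (1, 0, 0, 0)
     R1 -= 10/7·R3  ⇒  (0, 1, 0, 0)
     R2 -= -4/7·R3  ⇒  (0, 0, 1, 0)

pivot columns: 0, 1, 2, 3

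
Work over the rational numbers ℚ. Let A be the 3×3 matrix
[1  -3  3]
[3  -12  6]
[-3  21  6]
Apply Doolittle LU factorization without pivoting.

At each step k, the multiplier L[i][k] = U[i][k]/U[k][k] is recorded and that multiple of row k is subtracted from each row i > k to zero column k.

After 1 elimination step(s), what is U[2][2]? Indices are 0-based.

U[2][2] = 15

Step 1: pivot at (0,0) is 1.
  row1 ← row1 − (3)·row0  ⇒  L[1][0]=3, U row1=(0, -3, -3)
  row2 ← row2 − (-3)·row0  ⇒  L[2][0]=-3, U row2=(0, 12, 15)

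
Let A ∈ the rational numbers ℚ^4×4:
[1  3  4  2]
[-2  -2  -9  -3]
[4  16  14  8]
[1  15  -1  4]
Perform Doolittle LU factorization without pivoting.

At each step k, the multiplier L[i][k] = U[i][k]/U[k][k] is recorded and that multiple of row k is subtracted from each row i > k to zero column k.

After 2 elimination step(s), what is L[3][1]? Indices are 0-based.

k=0: U[0][0]=1
  eliminate (1,0): mult=-2, new row 1: (0, 4, -1, 1); set L[1][0]=-2
  eliminate (2,0): mult=4, new row 2: (0, 4, -2, 0); set L[2][0]=4
  eliminate (3,0): mult=1, new row 3: (0, 12, -5, 2); set L[3][0]=1
k=1: U[1][1]=4
  eliminate (2,1): mult=1, new row 2: (0, 0, -1, -1); set L[2][1]=1
  eliminate (3,1): mult=3, new row 3: (0, 0, -2, -1); set L[3][1]=3

L[3][1] = 3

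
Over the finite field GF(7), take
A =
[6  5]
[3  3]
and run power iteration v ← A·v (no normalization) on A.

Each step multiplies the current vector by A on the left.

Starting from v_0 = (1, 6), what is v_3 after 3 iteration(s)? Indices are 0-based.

v_3 = (2, 6)

v_0 = (1, 6).
v_1 = A·v_0 = (1, 0).
v_2 = A·v_1 = (6, 3).
v_3 = A·v_2 = (2, 6).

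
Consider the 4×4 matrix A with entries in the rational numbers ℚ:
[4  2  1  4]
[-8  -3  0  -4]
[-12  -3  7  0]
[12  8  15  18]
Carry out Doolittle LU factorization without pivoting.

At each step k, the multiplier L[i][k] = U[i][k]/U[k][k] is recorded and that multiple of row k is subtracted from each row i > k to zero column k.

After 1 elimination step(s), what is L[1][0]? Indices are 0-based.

Step 1: pivot at (0,0) is 4.
  row1 ← row1 − (-2)·row0  ⇒  L[1][0]=-2, U row1=(0, 1, 2, 4)
  row2 ← row2 − (-3)·row0  ⇒  L[2][0]=-3, U row2=(0, 3, 10, 12)
  row3 ← row3 − (3)·row0  ⇒  L[3][0]=3, U row3=(0, 2, 12, 6)

L[1][0] = -2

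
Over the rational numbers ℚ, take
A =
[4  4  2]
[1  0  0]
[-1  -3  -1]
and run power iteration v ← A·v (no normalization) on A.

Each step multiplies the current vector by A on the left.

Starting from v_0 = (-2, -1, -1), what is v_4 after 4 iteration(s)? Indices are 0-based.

v_0 = (-2, -1, -1).
v_1 = A·v_0 = (-14, -2, 6).
v_2 = A·v_1 = (-52, -14, 14).
v_3 = A·v_2 = (-236, -52, 80).
v_4 = A·v_3 = (-992, -236, 312).

v_4 = (-992, -236, 312)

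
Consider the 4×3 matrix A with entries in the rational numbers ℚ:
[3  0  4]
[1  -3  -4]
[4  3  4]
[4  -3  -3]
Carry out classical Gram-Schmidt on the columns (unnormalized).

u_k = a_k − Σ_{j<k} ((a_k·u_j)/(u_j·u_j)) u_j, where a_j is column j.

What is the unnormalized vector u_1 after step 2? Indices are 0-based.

Step 1: u_0 = a_0 = (3, 1, 4, 4).
Step 2: u_1 = a_1 − (-1/14)·u_0 = (3/14, -41/14, 23/7, -19/7).

u_1 = (3/14, -41/14, 23/7, -19/7)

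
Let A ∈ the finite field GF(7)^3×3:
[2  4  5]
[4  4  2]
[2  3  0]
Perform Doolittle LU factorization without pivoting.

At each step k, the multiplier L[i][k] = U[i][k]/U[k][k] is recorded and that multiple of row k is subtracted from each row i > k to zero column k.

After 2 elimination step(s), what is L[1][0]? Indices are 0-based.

L[1][0] = 2

Step 1: pivot at (0,0) is 2.
  row1 ← row1 − (2)·row0  ⇒  L[1][0]=2, U row1=(0, 3, 6)
  row2 ← row2 − (1)·row0  ⇒  L[2][0]=1, U row2=(0, 6, 2)
Step 2: pivot at (1,1) is 3.
  row2 ← row2 − (2)·row1  ⇒  L[2][1]=2, U row2=(0, 0, 4)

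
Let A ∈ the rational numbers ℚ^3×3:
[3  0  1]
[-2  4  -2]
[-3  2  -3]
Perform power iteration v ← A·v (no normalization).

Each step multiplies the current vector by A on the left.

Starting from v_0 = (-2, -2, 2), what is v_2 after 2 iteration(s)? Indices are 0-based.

v_2 = (-16, -16, 8)

v_0 = (-2, -2, 2).
v_1 = A·v_0 = (-4, -8, -4).
v_2 = A·v_1 = (-16, -16, 8).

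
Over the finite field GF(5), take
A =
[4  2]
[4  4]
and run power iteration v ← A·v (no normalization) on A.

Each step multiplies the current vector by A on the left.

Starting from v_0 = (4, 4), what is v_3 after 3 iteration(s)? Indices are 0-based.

v_3 = (3, 1)

v_0 = (4, 4).
v_1 = A·v_0 = (4, 2).
v_2 = A·v_1 = (0, 4).
v_3 = A·v_2 = (3, 1).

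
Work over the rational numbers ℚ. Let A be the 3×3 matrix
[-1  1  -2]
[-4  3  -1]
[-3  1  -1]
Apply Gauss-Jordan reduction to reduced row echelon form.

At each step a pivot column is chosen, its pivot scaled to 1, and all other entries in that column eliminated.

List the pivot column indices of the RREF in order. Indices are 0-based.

step 1: normalize row 0 (÷-1) = (1, -1, 2)
  row 1: subtract -4×row0 = (0, -1, 7)
  row 2: subtract -3×row0 = (0, -2, 5)
step 2: normalize row 1 (÷-1) = (0, 1, -7)
  row 0: subtract -1×row1 = (1, 0, -5)
  row 2: subtract -2×row1 = (0, 0, -9)
step 3: normalize row 2 (÷-9) = (0, 0, 1)
  row 0: subtract -5×row2 = (1, 0, 0)
  row 1: subtract -7×row2 = (0, 1, 0)

pivot columns: 0, 1, 2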